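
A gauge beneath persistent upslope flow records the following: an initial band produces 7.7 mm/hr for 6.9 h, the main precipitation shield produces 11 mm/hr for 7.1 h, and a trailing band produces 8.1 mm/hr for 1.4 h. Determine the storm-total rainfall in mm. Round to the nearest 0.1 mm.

total ≈ 142.6 mm

Total = Σ Rᵢ Δtᵢ = 7.7 × 6.9 + 11 × 7.1 + 8.1 × 1.4
      = 53.13 + 78.1 + 11.34 = 142.6 mm.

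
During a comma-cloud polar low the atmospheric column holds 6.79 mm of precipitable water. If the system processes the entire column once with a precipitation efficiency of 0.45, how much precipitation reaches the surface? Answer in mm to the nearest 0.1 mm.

Precipitation = ε × PW = 0.45 × 6.79 = 3.1 mm.

precipitation ≈ 3.1 mm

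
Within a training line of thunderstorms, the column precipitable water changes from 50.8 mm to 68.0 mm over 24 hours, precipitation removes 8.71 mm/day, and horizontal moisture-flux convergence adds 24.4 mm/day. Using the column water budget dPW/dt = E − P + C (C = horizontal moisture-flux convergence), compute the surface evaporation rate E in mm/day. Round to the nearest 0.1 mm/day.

E ≈ 1.5 mm/day

dPW/dt = (68.0 − 50.8) mm / (24/24 day) = +17.200 mm/day.
E = dPW/dt + P − C = (+17.200) + 8.71 − (24.4) = 1.5 mm/day.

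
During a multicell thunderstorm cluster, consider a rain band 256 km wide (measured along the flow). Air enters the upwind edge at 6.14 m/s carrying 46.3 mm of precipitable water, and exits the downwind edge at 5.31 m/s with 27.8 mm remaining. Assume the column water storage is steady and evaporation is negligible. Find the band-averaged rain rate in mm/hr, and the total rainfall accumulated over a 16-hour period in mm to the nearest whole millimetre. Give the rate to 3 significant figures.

Column moisture flux per unit crosswind length is F = V × PW.
Inflow: F_in = 6.14 × 46.3 = 284.282 mm·m/s
Outflow: F_out = 5.31 × 27.8 = 147.618 mm·m/s
Steady-state rate R = (F_in − F_out)/L = (284.282 − 147.618) / 256000 m = 5.338e-04 mm/s.
R = 5.338e-04 × 3600 = 1.92 mm/hr.
Over 16 h: total = 1.92 × 16 = 30.72 ≈ 31 mm.

R ≈ 1.92 mm/hr; total ≈ 31 mm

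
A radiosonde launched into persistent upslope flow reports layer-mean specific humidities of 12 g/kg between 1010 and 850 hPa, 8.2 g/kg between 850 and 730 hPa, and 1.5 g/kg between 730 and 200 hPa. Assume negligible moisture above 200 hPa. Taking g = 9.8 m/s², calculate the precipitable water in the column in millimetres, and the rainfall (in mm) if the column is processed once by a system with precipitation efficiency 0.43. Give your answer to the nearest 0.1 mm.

Precipitable water is the column-integrated vapour mass per unit area: PW = (1/g) Σ q̄ Δp, with q in kg/kg and Δp in Pa (1 kg/m² of water = 1 mm).
Layer 1010–850 hPa: Δp = 160 hPa = 16000 Pa, q̄ = 0.012 kg/kg → 0.012 × 16000 / 9.8 = 19.59 mm
Layer 850–730 hPa: Δp = 120 hPa = 12000 Pa, q̄ = 0.0082 kg/kg → 0.0082 × 12000 / 9.8 = 10.04 mm
Layer 730–200 hPa: Δp = 530 hPa = 53000 Pa, q̄ = 0.0015 kg/kg → 0.0015 × 53000 / 9.8 = 8.11 mm
PW = 19.59 + 10.04 + 8.11 = 37.74 ≈ 37.7 mm.
Rainfall = ε × PW = 0.43 × 37.7 = 16.2 mm.

PW ≈ 37.7 mm; rainfall ≈ 16.2 mm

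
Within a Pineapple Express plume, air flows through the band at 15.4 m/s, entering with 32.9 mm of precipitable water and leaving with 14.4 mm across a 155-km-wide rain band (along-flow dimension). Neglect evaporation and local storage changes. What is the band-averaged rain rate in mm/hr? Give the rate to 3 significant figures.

R ≈ 6.62 mm/hr

Column moisture flux per unit crosswind length is F = V × PW.
Inflow: F_in = 15.4 × 32.9 = 506.66 mm·m/s
Outflow: F_out = 15.4 × 14.4 = 221.76 mm·m/s
Steady-state rate R = (F_in − F_out)/L = (506.66 − 221.76) / 155000 m = 1.838e-03 mm/s.
R = 1.838e-03 × 3600 = 6.62 mm/hr.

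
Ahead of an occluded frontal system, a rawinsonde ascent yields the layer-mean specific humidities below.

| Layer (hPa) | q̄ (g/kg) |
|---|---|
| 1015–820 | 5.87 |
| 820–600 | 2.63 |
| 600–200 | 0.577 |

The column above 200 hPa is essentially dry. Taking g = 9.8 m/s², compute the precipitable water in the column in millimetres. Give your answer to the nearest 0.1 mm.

Precipitable water is the column-integrated vapour mass per unit area: PW = (1/g) Σ q̄ Δp, with q in kg/kg and Δp in Pa (1 kg/m² of water = 1 mm).
Layer 1015–820 hPa: Δp = 195 hPa = 19500 Pa, q̄ = 0.00587 kg/kg → 0.00587 × 19500 / 9.8 = 11.68 mm
Layer 820–600 hPa: Δp = 220 hPa = 22000 Pa, q̄ = 0.00263 kg/kg → 0.00263 × 22000 / 9.8 = 5.90 mm
Layer 600–200 hPa: Δp = 400 hPa = 40000 Pa, q̄ = 0.000577 kg/kg → 0.000577 × 40000 / 9.8 = 2.36 mm
PW = 11.68 + 5.90 + 2.36 = 19.94 ≈ 19.9 mm.

PW ≈ 19.9 mm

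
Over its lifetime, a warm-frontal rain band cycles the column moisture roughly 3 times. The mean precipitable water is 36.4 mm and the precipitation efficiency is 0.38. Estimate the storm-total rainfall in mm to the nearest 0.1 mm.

rainfall ≈ 41.5 mm

Each cycle deposits ε × PW = 0.38 × 36.4 = 13.832 mm.
Over 3 cycles: 3 × 13.832 = 41.5 mm.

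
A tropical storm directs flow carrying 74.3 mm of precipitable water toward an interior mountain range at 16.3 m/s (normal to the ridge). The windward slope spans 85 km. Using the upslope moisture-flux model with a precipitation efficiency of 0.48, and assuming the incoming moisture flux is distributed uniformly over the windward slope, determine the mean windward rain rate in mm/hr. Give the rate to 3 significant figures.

Incoming column moisture flux per unit ridge length: F = V × PW = 16.3 × 74.3 = 1211.09 mm·m/s.
Spread over the 85 km slope with efficiency ε = 0.48: R = ε·F/W = 0.48 × 1211.09 / 85000 m = 6.839e-03 mm/s.
R = 6.839e-03 × 3600 = 24.6 mm/hr.

R ≈ 24.6 mm/hr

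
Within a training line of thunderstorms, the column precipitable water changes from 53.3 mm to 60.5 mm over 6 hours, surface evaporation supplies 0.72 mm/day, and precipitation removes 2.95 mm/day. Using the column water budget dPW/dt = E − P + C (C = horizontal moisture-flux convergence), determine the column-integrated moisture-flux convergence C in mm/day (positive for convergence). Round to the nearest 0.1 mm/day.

C ≈ 31.0 mm/day

dPW/dt = (60.5 − 53.3) mm / (6/24 day) = +28.800 mm/day.
C = dPW/dt − E + P = (+28.800) − 0.72 + 2.95 = 31.0 mm/day.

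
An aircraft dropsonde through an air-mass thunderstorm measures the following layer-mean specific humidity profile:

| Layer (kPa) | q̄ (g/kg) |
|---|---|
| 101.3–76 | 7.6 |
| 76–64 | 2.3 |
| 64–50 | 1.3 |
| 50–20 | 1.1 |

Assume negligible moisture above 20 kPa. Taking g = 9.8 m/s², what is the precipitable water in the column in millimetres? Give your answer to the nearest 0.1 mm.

PW ≈ 27.7 mm

Precipitable water is the column-integrated vapour mass per unit area: PW = (1/g) Σ q̄ Δp, with q in kg/kg and Δp in Pa (1 kg/m² of water = 1 mm).
Layer 101.3–76 kPa: Δp = 253 hPa = 25300 Pa, q̄ = 0.0076 kg/kg → 0.0076 × 25300 / 9.8 = 19.62 mm
Layer 76–64 kPa: Δp = 120 hPa = 12000 Pa, q̄ = 0.0023 kg/kg → 0.0023 × 12000 / 9.8 = 2.82 mm
Layer 64–50 kPa: Δp = 140 hPa = 14000 Pa, q̄ = 0.0013 kg/kg → 0.0013 × 14000 / 9.8 = 1.86 mm
Layer 50–20 kPa: Δp = 300 hPa = 30000 Pa, q̄ = 0.0011 kg/kg → 0.0011 × 30000 / 9.8 = 3.37 mm
PW = 19.62 + 2.82 + 1.86 + 3.37 = 27.67 ≈ 27.7 mm.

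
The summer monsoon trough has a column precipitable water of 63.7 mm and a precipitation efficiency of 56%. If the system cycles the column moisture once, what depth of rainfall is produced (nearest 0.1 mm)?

Rainfall = ε × PW = 0.56 × 63.7 = 35.7 mm.

rainfall ≈ 35.7 mm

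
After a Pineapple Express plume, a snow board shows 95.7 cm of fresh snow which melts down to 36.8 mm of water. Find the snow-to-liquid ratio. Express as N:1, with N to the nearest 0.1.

ratio ≈ 26.0

Ratio = snow depth / SWE = 957 mm / 36.8 mm = 26.0, i.e. 26.0:1.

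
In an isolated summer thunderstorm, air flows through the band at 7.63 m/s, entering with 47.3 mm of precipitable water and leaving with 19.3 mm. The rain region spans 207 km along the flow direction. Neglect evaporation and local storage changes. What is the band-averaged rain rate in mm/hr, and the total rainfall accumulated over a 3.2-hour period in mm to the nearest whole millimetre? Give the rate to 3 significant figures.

R ≈ 3.72 mm/hr; total ≈ 12 mm

Column moisture flux per unit crosswind length is F = V × PW.
Inflow: F_in = 7.63 × 47.3 = 360.899 mm·m/s
Outflow: F_out = 7.63 × 19.3 = 147.259 mm·m/s
Steady-state rate R = (F_in − F_out)/L = (360.899 − 147.259) / 207000 m = 1.032e-03 mm/s.
R = 1.032e-03 × 3600 = 3.72 mm/hr.
Over 3.2 h: total = 3.72 × 3.2 = 11.904 ≈ 12 mm.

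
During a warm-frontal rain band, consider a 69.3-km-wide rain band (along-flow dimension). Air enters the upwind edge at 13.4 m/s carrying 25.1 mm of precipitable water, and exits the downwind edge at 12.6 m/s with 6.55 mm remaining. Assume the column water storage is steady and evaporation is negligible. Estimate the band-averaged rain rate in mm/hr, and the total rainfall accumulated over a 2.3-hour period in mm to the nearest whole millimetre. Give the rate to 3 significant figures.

R ≈ 13.2 mm/hr; total ≈ 30 mm

Column moisture flux per unit crosswind length is F = V × PW.
Inflow: F_in = 13.4 × 25.1 = 336.34 mm·m/s
Outflow: F_out = 12.6 × 6.55 = 82.53 mm·m/s
Steady-state rate R = (F_in − F_out)/L = (336.34 − 82.53) / 69300 m = 3.662e-03 mm/s.
R = 3.662e-03 × 3600 = 13.2 mm/hr.
Over 2.3 h: total = 13.2 × 2.3 = 30.36 ≈ 30 mm.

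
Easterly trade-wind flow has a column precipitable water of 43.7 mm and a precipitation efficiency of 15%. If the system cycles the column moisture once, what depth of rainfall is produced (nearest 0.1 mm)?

Rainfall = ε × PW = 0.15 × 43.7 = 6.6 mm.

rainfall ≈ 6.6 mm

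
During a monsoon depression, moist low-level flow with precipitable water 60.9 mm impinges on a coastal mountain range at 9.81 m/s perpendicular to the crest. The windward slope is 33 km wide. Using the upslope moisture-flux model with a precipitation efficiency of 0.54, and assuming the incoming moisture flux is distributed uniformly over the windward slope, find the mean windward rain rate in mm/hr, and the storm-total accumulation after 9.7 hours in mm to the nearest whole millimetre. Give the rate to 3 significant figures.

R ≈ 35.2 mm/hr; total ≈ 341 mm

Incoming column moisture flux per unit ridge length: F = V × PW = 9.81 × 60.9 = 597.429 mm·m/s.
Spread over the 33 km slope with efficiency ε = 0.54: R = ε·F/W = 0.54 × 597.429 / 33000 m = 9.776e-03 mm/s.
R = 9.776e-03 × 3600 = 35.2 mm/hr.
Over 9.7 h: total = 35.2 × 9.7 = 341.44 ≈ 341 mm.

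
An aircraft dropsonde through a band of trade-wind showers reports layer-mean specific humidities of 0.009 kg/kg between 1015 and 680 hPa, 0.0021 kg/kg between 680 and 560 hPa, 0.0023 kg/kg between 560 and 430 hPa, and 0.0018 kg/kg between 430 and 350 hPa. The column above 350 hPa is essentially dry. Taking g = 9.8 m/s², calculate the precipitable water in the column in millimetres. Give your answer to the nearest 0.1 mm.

PW ≈ 37.9 mm

Precipitable water is the column-integrated vapour mass per unit area: PW = (1/g) Σ q̄ Δp, with q in kg/kg and Δp in Pa (1 kg/m² of water = 1 mm).
Layer 1015–680 hPa: Δp = 335 hPa = 33500 Pa, q̄ = 0.009 kg/kg → 0.009 × 33500 / 9.8 = 30.77 mm
Layer 680–560 hPa: Δp = 120 hPa = 12000 Pa, q̄ = 0.0021 kg/kg → 0.0021 × 12000 / 9.8 = 2.57 mm
Layer 560–430 hPa: Δp = 130 hPa = 13000 Pa, q̄ = 0.0023 kg/kg → 0.0023 × 13000 / 9.8 = 3.05 mm
Layer 430–350 hPa: Δp = 80 hPa = 8000 Pa, q̄ = 0.0018 kg/kg → 0.0018 × 8000 / 9.8 = 1.47 mm
PW = 30.77 + 2.57 + 3.05 + 1.47 = 37.86 ≈ 37.9 mm.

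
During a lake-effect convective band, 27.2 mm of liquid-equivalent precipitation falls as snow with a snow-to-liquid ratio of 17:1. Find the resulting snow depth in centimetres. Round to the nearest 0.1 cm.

snow depth ≈ 46.2 cm

Snow depth = liquid × ratio = 27.2 mm × 17 = 462.4 mm = 46.2 cm.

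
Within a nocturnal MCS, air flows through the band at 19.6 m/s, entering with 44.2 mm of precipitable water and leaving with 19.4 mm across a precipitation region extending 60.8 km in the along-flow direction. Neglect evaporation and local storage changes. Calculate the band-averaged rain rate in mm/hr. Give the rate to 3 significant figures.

R ≈ 28.8 mm/hr

Column moisture flux per unit crosswind length is F = V × PW.
Inflow: F_in = 19.6 × 44.2 = 866.32 mm·m/s
Outflow: F_out = 19.6 × 19.4 = 380.24 mm·m/s
Steady-state rate R = (F_in − F_out)/L = (866.32 − 380.24) / 60800 m = 7.995e-03 mm/s.
R = 7.995e-03 × 3600 = 28.8 mm/hr.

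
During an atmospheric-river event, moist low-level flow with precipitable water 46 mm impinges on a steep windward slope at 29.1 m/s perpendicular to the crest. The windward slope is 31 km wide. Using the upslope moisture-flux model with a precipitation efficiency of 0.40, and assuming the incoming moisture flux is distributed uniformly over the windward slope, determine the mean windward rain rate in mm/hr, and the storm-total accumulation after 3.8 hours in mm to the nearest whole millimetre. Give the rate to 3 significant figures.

R ≈ 62.2 mm/hr; total ≈ 236 mm

Incoming column moisture flux per unit ridge length: F = V × PW = 29.1 × 46 = 1338.6 mm·m/s.
Spread over the 31 km slope with efficiency ε = 0.40: R = ε·F/W = 0.40 × 1338.6 / 31000 m = 1.727e-02 mm/s.
R = 1.727e-02 × 3600 = 62.2 mm/hr.
Over 3.8 h: total = 62.2 × 3.8 = 236.36 ≈ 236 mm.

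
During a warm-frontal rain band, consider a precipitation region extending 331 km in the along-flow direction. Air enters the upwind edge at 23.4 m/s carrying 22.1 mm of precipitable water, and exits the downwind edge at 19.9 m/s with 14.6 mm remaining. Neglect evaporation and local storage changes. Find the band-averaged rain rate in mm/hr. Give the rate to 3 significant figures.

R ≈ 2.46 mm/hr

Column moisture flux per unit crosswind length is F = V × PW.
Inflow: F_in = 23.4 × 22.1 = 517.14 mm·m/s
Outflow: F_out = 19.9 × 14.6 = 290.54 mm·m/s
Steady-state rate R = (F_in − F_out)/L = (517.14 − 290.54) / 331000 m = 6.846e-04 mm/s.
R = 6.846e-04 × 3600 = 2.46 mm/hr.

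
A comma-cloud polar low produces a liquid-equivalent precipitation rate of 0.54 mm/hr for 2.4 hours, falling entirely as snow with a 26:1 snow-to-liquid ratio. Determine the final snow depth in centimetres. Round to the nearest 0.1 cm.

Liquid-equivalent depth = 0.54 × 2.4 = 1.296 mm.
Snow depth = 1.296 mm × 26 = 33.696 mm = 3.4 cm.

snow depth ≈ 3.4 cm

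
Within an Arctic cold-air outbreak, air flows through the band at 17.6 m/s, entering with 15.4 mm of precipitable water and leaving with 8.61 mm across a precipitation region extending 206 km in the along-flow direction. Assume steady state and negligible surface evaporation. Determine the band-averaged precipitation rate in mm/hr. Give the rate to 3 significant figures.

Column moisture flux per unit crosswind length is F = V × PW.
Inflow: F_in = 17.6 × 15.4 = 271.04 mm·m/s
Outflow: F_out = 17.6 × 8.61 = 151.536 mm·m/s
Steady-state rate R = (F_in − F_out)/L = (271.04 − 151.536) / 206000 m = 5.801e-04 mm/s.
R = 5.801e-04 × 3600 = 2.09 mm/hr.

R ≈ 2.09 mm/hr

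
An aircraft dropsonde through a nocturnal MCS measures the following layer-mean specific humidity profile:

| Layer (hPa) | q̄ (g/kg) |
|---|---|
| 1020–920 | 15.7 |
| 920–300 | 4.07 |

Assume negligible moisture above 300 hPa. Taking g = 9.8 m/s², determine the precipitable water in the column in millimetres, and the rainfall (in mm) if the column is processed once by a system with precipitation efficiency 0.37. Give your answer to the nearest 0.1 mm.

PW ≈ 41.8 mm; rainfall ≈ 15.5 mm

Precipitable water is the column-integrated vapour mass per unit area: PW = (1/g) Σ q̄ Δp, with q in kg/kg and Δp in Pa (1 kg/m² of water = 1 mm).
Layer 1020–920 hPa: Δp = 100 hPa = 10000 Pa, q̄ = 0.0157 kg/kg → 0.0157 × 10000 / 9.8 = 16.02 mm
Layer 920–300 hPa: Δp = 620 hPa = 62000 Pa, q̄ = 0.00407 kg/kg → 0.00407 × 62000 / 9.8 = 25.75 mm
PW = 16.02 + 25.75 = 41.77 ≈ 41.8 mm.
Rainfall = ε × PW = 0.37 × 41.8 = 15.5 mm.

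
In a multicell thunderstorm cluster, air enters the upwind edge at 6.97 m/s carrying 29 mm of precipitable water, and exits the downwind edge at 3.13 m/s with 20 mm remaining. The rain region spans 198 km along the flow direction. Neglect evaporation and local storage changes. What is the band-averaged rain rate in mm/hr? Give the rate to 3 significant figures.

R ≈ 2.54 mm/hr

Column moisture flux per unit crosswind length is F = V × PW.
Inflow: F_in = 6.97 × 29 = 202.13 mm·m/s
Outflow: F_out = 3.13 × 20 = 62.6 mm·m/s
Steady-state rate R = (F_in − F_out)/L = (202.13 − 62.6) / 198000 m = 7.047e-04 mm/s.
R = 7.047e-04 × 3600 = 2.54 mm/hr.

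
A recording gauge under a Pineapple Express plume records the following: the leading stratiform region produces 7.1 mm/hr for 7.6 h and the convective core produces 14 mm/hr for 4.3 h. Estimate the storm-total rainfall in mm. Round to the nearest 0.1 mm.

total ≈ 114.2 mm

Total = Σ Rᵢ Δtᵢ = 7.1 × 7.6 + 14 × 4.3
      = 53.96 + 60.2 = 114.2 mm.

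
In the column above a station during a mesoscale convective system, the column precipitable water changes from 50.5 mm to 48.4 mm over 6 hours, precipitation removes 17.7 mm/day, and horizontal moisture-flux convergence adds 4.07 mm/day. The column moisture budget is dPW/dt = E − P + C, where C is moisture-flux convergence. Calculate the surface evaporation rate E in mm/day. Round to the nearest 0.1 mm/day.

dPW/dt = (48.4 − 50.5) mm / (6/24 day) = -8.400 mm/day.
E = dPW/dt + P − C = (-8.400) + 17.7 − (4.07) = 5.2 mm/day.

E ≈ 5.2 mm/day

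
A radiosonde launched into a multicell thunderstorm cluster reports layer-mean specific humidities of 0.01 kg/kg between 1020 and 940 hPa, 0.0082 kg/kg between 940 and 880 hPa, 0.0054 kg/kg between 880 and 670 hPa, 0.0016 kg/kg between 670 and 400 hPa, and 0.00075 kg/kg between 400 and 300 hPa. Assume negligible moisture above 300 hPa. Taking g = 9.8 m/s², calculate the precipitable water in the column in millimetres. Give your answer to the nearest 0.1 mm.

PW ≈ 29.9 mm

Precipitable water is the column-integrated vapour mass per unit area: PW = (1/g) Σ q̄ Δp, with q in kg/kg and Δp in Pa (1 kg/m² of water = 1 mm).
Layer 1020–940 hPa: Δp = 80 hPa = 8000 Pa, q̄ = 0.01 kg/kg → 0.01 × 8000 / 9.8 = 8.16 mm
Layer 940–880 hPa: Δp = 60 hPa = 6000 Pa, q̄ = 0.0082 kg/kg → 0.0082 × 6000 / 9.8 = 5.02 mm
Layer 880–670 hPa: Δp = 210 hPa = 21000 Pa, q̄ = 0.0054 kg/kg → 0.0054 × 21000 / 9.8 = 11.57 mm
Layer 670–400 hPa: Δp = 270 hPa = 27000 Pa, q̄ = 0.0016 kg/kg → 0.0016 × 27000 / 9.8 = 4.41 mm
Layer 400–300 hPa: Δp = 100 hPa = 10000 Pa, q̄ = 0.00075 kg/kg → 0.00075 × 10000 / 9.8 = 0.77 mm
PW = 8.16 + 5.02 + 11.57 + 4.41 + 0.77 = 29.93 ≈ 29.9 mm.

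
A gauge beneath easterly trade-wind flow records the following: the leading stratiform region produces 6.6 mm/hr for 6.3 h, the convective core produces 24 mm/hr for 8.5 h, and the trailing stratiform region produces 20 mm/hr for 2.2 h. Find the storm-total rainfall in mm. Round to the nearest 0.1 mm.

total ≈ 289.6 mm

Total = Σ Rᵢ Δtᵢ = 6.6 × 6.3 + 24 × 8.5 + 20 × 2.2
      = 41.58 + 204 + 44 = 289.6 mm.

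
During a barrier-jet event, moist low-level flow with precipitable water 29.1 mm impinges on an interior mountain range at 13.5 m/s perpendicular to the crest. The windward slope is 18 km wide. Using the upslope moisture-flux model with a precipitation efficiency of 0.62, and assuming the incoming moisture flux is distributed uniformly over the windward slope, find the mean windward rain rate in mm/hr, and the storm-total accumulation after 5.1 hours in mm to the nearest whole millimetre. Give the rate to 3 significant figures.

R ≈ 48.7 mm/hr; total ≈ 248 mm

Incoming column moisture flux per unit ridge length: F = V × PW = 13.5 × 29.1 = 392.85 mm·m/s.
Spread over the 18 km slope with efficiency ε = 0.62: R = ε·F/W = 0.62 × 392.85 / 18000 m = 1.353e-02 mm/s.
R = 1.353e-02 × 3600 = 48.7 mm/hr.
Over 5.1 h: total = 48.7 × 5.1 = 248.37 ≈ 248 mm.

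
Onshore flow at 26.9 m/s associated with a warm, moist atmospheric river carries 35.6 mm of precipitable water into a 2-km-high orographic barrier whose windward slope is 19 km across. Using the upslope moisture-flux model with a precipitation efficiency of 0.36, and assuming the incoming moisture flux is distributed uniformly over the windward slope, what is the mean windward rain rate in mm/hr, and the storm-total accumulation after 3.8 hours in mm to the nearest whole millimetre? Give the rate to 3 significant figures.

R ≈ 65.3 mm/hr; total ≈ 248 mm

Incoming column moisture flux per unit ridge length: F = V × PW = 26.9 × 35.6 = 957.64 mm·m/s.
Spread over the 19 km slope with efficiency ε = 0.36: R = ε·F/W = 0.36 × 957.64 / 19000 m = 1.814e-02 mm/s.
R = 1.814e-02 × 3600 = 65.3 mm/hr.
Over 3.8 h: total = 65.3 × 3.8 = 248.14 ≈ 248 mm.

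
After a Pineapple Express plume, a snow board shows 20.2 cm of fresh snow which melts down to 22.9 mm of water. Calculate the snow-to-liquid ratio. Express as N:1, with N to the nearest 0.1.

Ratio = snow depth / SWE = 202 mm / 22.9 mm = 8.8, i.e. 8.8:1.

ratio ≈ 8.8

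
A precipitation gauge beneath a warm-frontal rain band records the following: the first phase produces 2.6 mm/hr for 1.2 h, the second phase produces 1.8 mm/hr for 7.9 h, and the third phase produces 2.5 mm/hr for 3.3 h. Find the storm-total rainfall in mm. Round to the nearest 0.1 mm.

Total = Σ Rᵢ Δtᵢ = 2.6 × 1.2 + 1.8 × 7.9 + 2.5 × 3.3
      = 3.12 + 14.22 + 8.25 = 25.6 mm.

total ≈ 25.6 mm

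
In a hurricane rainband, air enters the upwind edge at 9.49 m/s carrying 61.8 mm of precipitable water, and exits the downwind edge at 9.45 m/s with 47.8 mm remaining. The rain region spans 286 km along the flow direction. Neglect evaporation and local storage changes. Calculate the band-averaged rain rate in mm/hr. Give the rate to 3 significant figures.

R ≈ 1.70 mm/hr

Column moisture flux per unit crosswind length is F = V × PW.
Inflow: F_in = 9.49 × 61.8 = 586.482 mm·m/s
Outflow: F_out = 9.45 × 47.8 = 451.71 mm·m/s
Steady-state rate R = (F_in − F_out)/L = (586.482 − 451.71) / 286000 m = 4.712e-04 mm/s.
R = 4.712e-04 × 3600 = 1.70 mm/hr.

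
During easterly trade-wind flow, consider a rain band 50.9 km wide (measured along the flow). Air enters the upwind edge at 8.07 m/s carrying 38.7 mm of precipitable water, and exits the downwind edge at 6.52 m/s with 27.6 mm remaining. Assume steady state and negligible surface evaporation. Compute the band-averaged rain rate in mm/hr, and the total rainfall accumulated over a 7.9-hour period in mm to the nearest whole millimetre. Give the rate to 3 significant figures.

R ≈ 9.36 mm/hr; total ≈ 74 mm

Column moisture flux per unit crosswind length is F = V × PW.
Inflow: F_in = 8.07 × 38.7 = 312.309 mm·m/s
Outflow: F_out = 6.52 × 27.6 = 179.952 mm·m/s
Steady-state rate R = (F_in − F_out)/L = (312.309 − 179.952) / 50900 m = 2.600e-03 mm/s.
R = 2.600e-03 × 3600 = 9.36 mm/hr.
Over 7.9 h: total = 9.36 × 7.9 = 73.944 ≈ 74 mm.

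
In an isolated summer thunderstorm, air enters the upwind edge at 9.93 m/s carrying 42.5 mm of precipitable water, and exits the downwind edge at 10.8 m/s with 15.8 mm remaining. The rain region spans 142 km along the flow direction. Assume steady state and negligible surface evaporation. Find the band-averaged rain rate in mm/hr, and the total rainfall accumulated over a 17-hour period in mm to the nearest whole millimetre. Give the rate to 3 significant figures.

Column moisture flux per unit crosswind length is F = V × PW.
Inflow: F_in = 9.93 × 42.5 = 422.025 mm·m/s
Outflow: F_out = 10.8 × 15.8 = 170.64 mm·m/s
Steady-state rate R = (F_in − F_out)/L = (422.025 − 170.64) / 142000 m = 1.770e-03 mm/s.
R = 1.770e-03 × 3600 = 6.37 mm/hr.
Over 17 h: total = 6.37 × 17 = 108.29 ≈ 108 mm.

R ≈ 6.37 mm/hr; total ≈ 108 mm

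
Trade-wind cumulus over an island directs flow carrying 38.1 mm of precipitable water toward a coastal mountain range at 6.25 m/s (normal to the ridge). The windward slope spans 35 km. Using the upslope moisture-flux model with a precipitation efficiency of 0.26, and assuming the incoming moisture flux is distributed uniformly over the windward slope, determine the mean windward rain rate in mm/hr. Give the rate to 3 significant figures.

Incoming column moisture flux per unit ridge length: F = V × PW = 6.25 × 38.1 = 238.125 mm·m/s.
Spread over the 35 km slope with efficiency ε = 0.26: R = ε·F/W = 0.26 × 238.125 / 35000 m = 1.769e-03 mm/s.
R = 1.769e-03 × 3600 = 6.37 mm/hr.

R ≈ 6.37 mm/hr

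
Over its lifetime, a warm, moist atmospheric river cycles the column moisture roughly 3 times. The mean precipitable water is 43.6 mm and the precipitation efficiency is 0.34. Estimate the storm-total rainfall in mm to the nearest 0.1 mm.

Each cycle deposits ε × PW = 0.34 × 43.6 = 14.824 mm.
Over 3 cycles: 3 × 14.824 = 44.5 mm.

rainfall ≈ 44.5 mm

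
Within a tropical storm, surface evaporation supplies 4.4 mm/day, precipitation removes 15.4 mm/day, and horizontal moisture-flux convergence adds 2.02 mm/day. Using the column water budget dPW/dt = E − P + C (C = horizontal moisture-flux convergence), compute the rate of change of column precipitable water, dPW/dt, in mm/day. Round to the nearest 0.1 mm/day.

dPW/dt = E − P + C = 4.4 − 15.4 + (2.02) = -9.0 mm/day.

dPW/dt ≈ -9.0 mm/day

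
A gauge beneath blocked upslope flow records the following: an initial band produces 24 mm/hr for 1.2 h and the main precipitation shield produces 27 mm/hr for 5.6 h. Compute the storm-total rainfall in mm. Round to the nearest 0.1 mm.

total ≈ 180.0 mm

Total = Σ Rᵢ Δtᵢ = 24 × 1.2 + 27 × 5.6
      = 28.8 + 151.2 = 180.0 mm.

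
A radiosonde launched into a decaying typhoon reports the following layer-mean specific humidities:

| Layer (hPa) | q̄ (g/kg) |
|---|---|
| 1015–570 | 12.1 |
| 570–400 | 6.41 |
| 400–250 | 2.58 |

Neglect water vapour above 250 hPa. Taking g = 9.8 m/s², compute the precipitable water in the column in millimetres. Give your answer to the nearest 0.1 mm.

PW ≈ 70.0 mm

Precipitable water is the column-integrated vapour mass per unit area: PW = (1/g) Σ q̄ Δp, with q in kg/kg and Δp in Pa (1 kg/m² of water = 1 mm).
Layer 1015–570 hPa: Δp = 445 hPa = 44500 Pa, q̄ = 0.0121 kg/kg → 0.0121 × 44500 / 9.8 = 54.94 mm
Layer 570–400 hPa: Δp = 170 hPa = 17000 Pa, q̄ = 0.00641 kg/kg → 0.00641 × 17000 / 9.8 = 11.12 mm
Layer 400–250 hPa: Δp = 150 hPa = 15000 Pa, q̄ = 0.00258 kg/kg → 0.00258 × 15000 / 9.8 = 3.95 mm
PW = 54.94 + 11.12 + 3.95 = 70.01 ≈ 70.0 mm.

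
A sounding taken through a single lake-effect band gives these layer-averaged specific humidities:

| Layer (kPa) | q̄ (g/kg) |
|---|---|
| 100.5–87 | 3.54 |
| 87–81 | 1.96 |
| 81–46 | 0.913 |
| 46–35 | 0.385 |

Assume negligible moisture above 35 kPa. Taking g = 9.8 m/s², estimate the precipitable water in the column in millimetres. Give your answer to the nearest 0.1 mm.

PW ≈ 9.8 mm

Precipitable water is the column-integrated vapour mass per unit area: PW = (1/g) Σ q̄ Δp, with q in kg/kg and Δp in Pa (1 kg/m² of water = 1 mm).
Layer 100.5–87 kPa: Δp = 135 hPa = 13500 Pa, q̄ = 0.00354 kg/kg → 0.00354 × 13500 / 9.8 = 4.88 mm
Layer 87–81 kPa: Δp = 60 hPa = 6000 Pa, q̄ = 0.00196 kg/kg → 0.00196 × 6000 / 9.8 = 1.20 mm
Layer 81–46 kPa: Δp = 350 hPa = 35000 Pa, q̄ = 0.000913 kg/kg → 0.000913 × 35000 / 9.8 = 3.26 mm
Layer 46–35 kPa: Δp = 110 hPa = 11000 Pa, q̄ = 0.000385 kg/kg → 0.000385 × 11000 / 9.8 = 0.43 mm
PW = 4.88 + 1.20 + 3.26 + 0.43 = 9.77 ≈ 9.8 mm.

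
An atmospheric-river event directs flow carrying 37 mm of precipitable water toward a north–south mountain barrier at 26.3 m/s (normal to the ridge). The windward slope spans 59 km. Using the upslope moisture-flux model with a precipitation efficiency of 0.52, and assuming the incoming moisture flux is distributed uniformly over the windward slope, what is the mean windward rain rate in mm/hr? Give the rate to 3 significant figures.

Incoming column moisture flux per unit ridge length: F = V × PW = 26.3 × 37 = 973.1 mm·m/s.
Spread over the 59 km slope with efficiency ε = 0.52: R = ε·F/W = 0.52 × 973.1 / 59000 m = 8.576e-03 mm/s.
R = 8.576e-03 × 3600 = 30.9 mm/hr.

R ≈ 30.9 mm/hr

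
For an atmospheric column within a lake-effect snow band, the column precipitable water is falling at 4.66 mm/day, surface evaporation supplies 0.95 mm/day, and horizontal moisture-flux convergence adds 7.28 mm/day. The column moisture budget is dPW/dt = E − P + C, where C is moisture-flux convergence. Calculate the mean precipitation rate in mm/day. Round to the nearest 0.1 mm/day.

dPW/dt = -4.66 mm/day.
P = E + C − dPW/dt = 0.95 + (7.28) − (-4.66) = 12.9 mm/day.

P ≈ 12.9 mm/day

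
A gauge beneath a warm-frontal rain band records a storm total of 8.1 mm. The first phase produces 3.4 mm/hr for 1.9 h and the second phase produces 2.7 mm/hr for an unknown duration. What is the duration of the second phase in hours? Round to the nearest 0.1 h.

duration ≈ 0.6 h

Known phases: 3.4 × 1.9 = 6.46 mm.
Remaining depth = 8.1 − 6.46 = 1.64 mm.
Duration = 1.64 / 2.7 = 0.6 h.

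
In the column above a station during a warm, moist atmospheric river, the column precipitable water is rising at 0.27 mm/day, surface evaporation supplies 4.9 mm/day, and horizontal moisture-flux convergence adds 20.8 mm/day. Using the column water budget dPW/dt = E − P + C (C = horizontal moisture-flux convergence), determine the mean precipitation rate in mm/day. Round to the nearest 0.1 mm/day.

dPW/dt = +0.27 mm/day.
P = E + C − dPW/dt = 4.9 + (20.8) − (+0.27) = 25.4 mm/day.

P ≈ 25.4 mm/day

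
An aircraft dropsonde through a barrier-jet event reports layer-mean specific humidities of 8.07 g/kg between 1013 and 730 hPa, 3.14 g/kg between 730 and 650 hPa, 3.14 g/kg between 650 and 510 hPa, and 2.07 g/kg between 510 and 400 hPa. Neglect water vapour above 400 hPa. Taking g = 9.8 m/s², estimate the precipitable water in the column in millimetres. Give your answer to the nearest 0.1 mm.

Precipitable water is the column-integrated vapour mass per unit area: PW = (1/g) Σ q̄ Δp, with q in kg/kg and Δp in Pa (1 kg/m² of water = 1 mm).
Layer 1013–730 hPa: Δp = 283 hPa = 28300 Pa, q̄ = 0.00807 kg/kg → 0.00807 × 28300 / 9.8 = 23.30 mm
Layer 730–650 hPa: Δp = 80 hPa = 8000 Pa, q̄ = 0.00314 kg/kg → 0.00314 × 8000 / 9.8 = 2.56 mm
Layer 650–510 hPa: Δp = 140 hPa = 14000 Pa, q̄ = 0.00314 kg/kg → 0.00314 × 14000 / 9.8 = 4.49 mm
Layer 510–400 hPa: Δp = 110 hPa = 11000 Pa, q̄ = 0.00207 kg/kg → 0.00207 × 11000 / 9.8 = 2.32 mm
PW = 23.30 + 2.56 + 4.49 + 2.32 = 32.67 ≈ 32.7 mm.

PW ≈ 32.7 mm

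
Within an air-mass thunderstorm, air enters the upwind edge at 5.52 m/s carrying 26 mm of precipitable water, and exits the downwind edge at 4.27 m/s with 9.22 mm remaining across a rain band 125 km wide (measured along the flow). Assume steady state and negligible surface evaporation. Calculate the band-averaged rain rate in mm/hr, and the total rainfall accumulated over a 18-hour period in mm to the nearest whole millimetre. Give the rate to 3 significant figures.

R ≈ 3.00 mm/hr; total ≈ 54 mm

Column moisture flux per unit crosswind length is F = V × PW.
Inflow: F_in = 5.52 × 26 = 143.52 mm·m/s
Outflow: F_out = 4.27 × 9.22 = 39.3694 mm·m/s
Steady-state rate R = (F_in − F_out)/L = (143.52 − 39.3694) / 125000 m = 8.332e-04 mm/s.
R = 8.332e-04 × 3600 = 3.00 mm/hr.
Over 18 h: total = 3.00 × 18 = 54 mm.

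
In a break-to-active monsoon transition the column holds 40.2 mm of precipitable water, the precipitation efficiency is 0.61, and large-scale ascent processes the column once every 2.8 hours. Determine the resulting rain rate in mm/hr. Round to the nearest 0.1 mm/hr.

R ≈ 8.8 mm/hr

Each overturning extracts ε × PW = 0.61 × 40.2 = 24.522 mm.
Rate = ε·PW / τ = 24.522 / 2.8 h = 8.8 mm/hr.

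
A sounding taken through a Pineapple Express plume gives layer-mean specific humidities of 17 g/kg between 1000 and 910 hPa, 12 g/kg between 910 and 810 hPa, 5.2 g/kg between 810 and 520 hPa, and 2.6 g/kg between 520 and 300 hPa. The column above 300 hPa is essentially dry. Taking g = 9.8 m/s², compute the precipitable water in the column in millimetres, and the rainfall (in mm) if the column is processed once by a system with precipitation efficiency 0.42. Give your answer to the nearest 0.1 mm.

Precipitable water is the column-integrated vapour mass per unit area: PW = (1/g) Σ q̄ Δp, with q in kg/kg and Δp in Pa (1 kg/m² of water = 1 mm).
Layer 1000–910 hPa: Δp = 90 hPa = 9000 Pa, q̄ = 0.017 kg/kg → 0.017 × 9000 / 9.8 = 15.61 mm
Layer 910–810 hPa: Δp = 100 hPa = 10000 Pa, q̄ = 0.012 kg/kg → 0.012 × 10000 / 9.8 = 12.24 mm
Layer 810–520 hPa: Δp = 290 hPa = 29000 Pa, q̄ = 0.0052 kg/kg → 0.0052 × 29000 / 9.8 = 15.39 mm
Layer 520–300 hPa: Δp = 220 hPa = 22000 Pa, q̄ = 0.0026 kg/kg → 0.0026 × 22000 / 9.8 = 5.84 mm
PW = 15.61 + 12.24 + 15.39 + 5.84 = 49.08 ≈ 49.1 mm.
Rainfall = ε × PW = 0.42 × 49.1 = 20.6 mm.

PW ≈ 49.1 mm; rainfall ≈ 20.6 mm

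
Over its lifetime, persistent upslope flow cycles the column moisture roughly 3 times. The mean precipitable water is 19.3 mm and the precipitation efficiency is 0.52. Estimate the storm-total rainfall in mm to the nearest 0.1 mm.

Each cycle deposits ε × PW = 0.52 × 19.3 = 10.036 mm.
Over 3 cycles: 3 × 10.036 = 30.1 mm.

rainfall ≈ 30.1 mm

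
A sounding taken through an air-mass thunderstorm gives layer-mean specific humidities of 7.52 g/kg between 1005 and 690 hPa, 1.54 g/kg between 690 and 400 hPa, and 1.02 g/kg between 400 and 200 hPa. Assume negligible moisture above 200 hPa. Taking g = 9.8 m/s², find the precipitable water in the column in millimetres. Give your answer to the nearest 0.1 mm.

PW ≈ 30.8 mm

Precipitable water is the column-integrated vapour mass per unit area: PW = (1/g) Σ q̄ Δp, with q in kg/kg and Δp in Pa (1 kg/m² of water = 1 mm).
Layer 1005–690 hPa: Δp = 315 hPa = 31500 Pa, q̄ = 0.00752 kg/kg → 0.00752 × 31500 / 9.8 = 24.17 mm
Layer 690–400 hPa: Δp = 290 hPa = 29000 Pa, q̄ = 0.00154 kg/kg → 0.00154 × 29000 / 9.8 = 4.56 mm
Layer 400–200 hPa: Δp = 200 hPa = 20000 Pa, q̄ = 0.00102 kg/kg → 0.00102 × 20000 / 9.8 = 2.08 mm
PW = 24.17 + 4.56 + 2.08 = 30.81 ≈ 30.8 mm.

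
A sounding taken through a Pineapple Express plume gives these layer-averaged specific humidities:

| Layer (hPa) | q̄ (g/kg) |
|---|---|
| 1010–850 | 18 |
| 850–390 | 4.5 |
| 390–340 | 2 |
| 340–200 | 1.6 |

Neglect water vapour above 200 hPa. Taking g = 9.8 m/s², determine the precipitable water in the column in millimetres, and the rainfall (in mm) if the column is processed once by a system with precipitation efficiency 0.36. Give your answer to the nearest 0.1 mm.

Precipitable water is the column-integrated vapour mass per unit area: PW = (1/g) Σ q̄ Δp, with q in kg/kg and Δp in Pa (1 kg/m² of water = 1 mm).
Layer 1010–850 hPa: Δp = 160 hPa = 16000 Pa, q̄ = 0.018 kg/kg → 0.018 × 16000 / 9.8 = 29.39 mm
Layer 850–390 hPa: Δp = 460 hPa = 46000 Pa, q̄ = 0.0045 kg/kg → 0.0045 × 46000 / 9.8 = 21.12 mm
Layer 390–340 hPa: Δp = 50 hPa = 5000 Pa, q̄ = 0.002 kg/kg → 0.002 × 5000 / 9.8 = 1.02 mm
Layer 340–200 hPa: Δp = 140 hPa = 14000 Pa, q̄ = 0.0016 kg/kg → 0.0016 × 14000 / 9.8 = 2.29 mm
PW = 29.39 + 21.12 + 1.02 + 2.29 = 53.82 ≈ 53.8 mm.
Rainfall = ε × PW = 0.36 × 53.8 = 19.4 mm.

PW ≈ 53.8 mm; rainfall ≈ 19.4 mm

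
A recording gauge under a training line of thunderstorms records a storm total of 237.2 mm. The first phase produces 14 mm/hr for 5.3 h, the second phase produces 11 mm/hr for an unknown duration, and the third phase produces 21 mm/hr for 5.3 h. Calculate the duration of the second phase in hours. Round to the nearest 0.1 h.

Known phases: 14 × 5.3 + 21 × 5.3 = 74.2 + 111.3 = 185.5 mm.
Remaining depth = 237.2 − 185.5 = 51.7 mm.
Duration = 51.7 / 11 = 4.7 h.

duration ≈ 4.7 h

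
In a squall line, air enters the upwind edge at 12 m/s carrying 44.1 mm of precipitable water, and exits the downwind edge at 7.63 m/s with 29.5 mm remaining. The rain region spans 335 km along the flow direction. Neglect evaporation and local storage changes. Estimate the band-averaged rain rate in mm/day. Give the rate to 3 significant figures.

Column moisture flux per unit crosswind length is F = V × PW.
Inflow: F_in = 12 × 44.1 = 529.2 mm·m/s
Outflow: F_out = 7.63 × 29.5 = 225.085 mm·m/s
Steady-state rate R = (F_in − F_out)/L = (529.2 − 225.085) / 335000 m = 9.078e-04 mm/s.
R = 9.078e-04 × 3600 × 24 = 78.4 mm/day.

R ≈ 78.4 mm/day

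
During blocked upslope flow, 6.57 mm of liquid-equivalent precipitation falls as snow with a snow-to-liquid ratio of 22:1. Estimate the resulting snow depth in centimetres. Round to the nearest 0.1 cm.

Snow depth = liquid × ratio = 6.57 mm × 22 = 144.54 mm = 14.5 cm.

snow depth ≈ 14.5 cm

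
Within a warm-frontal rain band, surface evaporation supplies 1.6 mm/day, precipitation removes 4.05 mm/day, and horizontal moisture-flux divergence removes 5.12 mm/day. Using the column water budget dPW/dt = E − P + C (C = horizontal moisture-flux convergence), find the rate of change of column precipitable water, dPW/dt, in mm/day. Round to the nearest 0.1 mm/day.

dPW/dt = E − P + C = 1.6 − 4.05 + (-5.12) = -7.6 mm/day.

dPW/dt ≈ -7.6 mm/day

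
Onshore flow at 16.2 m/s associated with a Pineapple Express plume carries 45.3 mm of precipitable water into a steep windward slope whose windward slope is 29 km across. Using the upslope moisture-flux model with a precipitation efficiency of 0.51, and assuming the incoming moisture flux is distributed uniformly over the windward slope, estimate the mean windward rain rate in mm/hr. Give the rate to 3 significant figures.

Incoming column moisture flux per unit ridge length: F = V × PW = 16.2 × 45.3 = 733.86 mm·m/s.
Spread over the 29 km slope with efficiency ε = 0.51: R = ε·F/W = 0.51 × 733.86 / 29000 m = 1.291e-02 mm/s.
R = 1.291e-02 × 3600 = 46.5 mm/hr.

R ≈ 46.5 mm/hr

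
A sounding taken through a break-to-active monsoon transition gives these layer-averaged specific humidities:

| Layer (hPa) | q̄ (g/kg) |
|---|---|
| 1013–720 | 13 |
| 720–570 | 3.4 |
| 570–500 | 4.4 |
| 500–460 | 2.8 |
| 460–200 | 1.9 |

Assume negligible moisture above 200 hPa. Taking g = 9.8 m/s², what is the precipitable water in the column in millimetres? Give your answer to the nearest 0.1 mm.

Precipitable water is the column-integrated vapour mass per unit area: PW = (1/g) Σ q̄ Δp, with q in kg/kg and Δp in Pa (1 kg/m² of water = 1 mm).
Layer 1013–720 hPa: Δp = 293 hPa = 29300 Pa, q̄ = 0.013 kg/kg → 0.013 × 29300 / 9.8 = 38.87 mm
Layer 720–570 hPa: Δp = 150 hPa = 15000 Pa, q̄ = 0.0034 kg/kg → 0.0034 × 15000 / 9.8 = 5.20 mm
Layer 570–500 hPa: Δp = 70 hPa = 7000 Pa, q̄ = 0.0044 kg/kg → 0.0044 × 7000 / 9.8 = 3.14 mm
Layer 500–460 hPa: Δp = 40 hPa = 4000 Pa, q̄ = 0.0028 kg/kg → 0.0028 × 4000 / 9.8 = 1.14 mm
Layer 460–200 hPa: Δp = 260 hPa = 26000 Pa, q̄ = 0.0019 kg/kg → 0.0019 × 26000 / 9.8 = 5.04 mm
PW = 38.87 + 5.20 + 3.14 + 1.14 + 5.04 = 53.39 ≈ 53.4 mm.

PW ≈ 53.4 mm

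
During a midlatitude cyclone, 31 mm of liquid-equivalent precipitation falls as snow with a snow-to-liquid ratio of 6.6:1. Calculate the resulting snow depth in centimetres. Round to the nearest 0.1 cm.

Snow depth = liquid × ratio = 31 mm × 6.6 = 204.6 mm = 20.5 cm.

snow depth ≈ 20.5 cm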